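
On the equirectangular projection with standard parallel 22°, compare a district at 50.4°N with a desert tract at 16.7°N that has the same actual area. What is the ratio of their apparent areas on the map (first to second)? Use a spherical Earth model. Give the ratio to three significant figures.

1.50

With standard parallel φ₀ = 22°, the equirectangular projection gives x = Rλ cos φ₀, y = Rφ, so h = 1 and k = cos 22° / cos φ.
Areal scale at 50.4°: h·k = 1.000 × 1.455 = 1.455.
Areal scale at 16.7°: h·k = 1.000 × 0.9680 = 0.9680.
Ratio = 1.455/0.9680 ≈ 1.50.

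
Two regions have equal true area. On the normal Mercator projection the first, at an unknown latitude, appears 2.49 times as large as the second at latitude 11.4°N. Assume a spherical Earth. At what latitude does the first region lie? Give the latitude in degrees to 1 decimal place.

51.6°

On Mercator, (apparent₁)/(apparent₂) = sec²φ₁ / sec²φ₂ when true areas are equal.
cos²φ₂ / cos²φ₁ = 2.49  ⇒  cos φ₁ = cos 11.4° / √2.49 = 0.9803/1.578 = 0.6212.
φ₁ = arccos(0.6212) ≈ 51.6°.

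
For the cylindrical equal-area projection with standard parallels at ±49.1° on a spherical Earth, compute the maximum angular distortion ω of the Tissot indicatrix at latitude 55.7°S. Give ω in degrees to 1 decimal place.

17.1°

For cylindrical equal-area with standard parallel φ₀, h = cos φ / cos φ₀ and k = cos φ₀ / cos φ, so h·k = 1.
At 55.7°: h = 0.8607, k = 1.162; principal scales a = 1.162, b = 0.8607.
sin(ω/2) = (a − b)/(a + b) = 0.3012/2.023 = 0.1489, so ω = 2 arcsin(0.1489) ≈ 17.1°.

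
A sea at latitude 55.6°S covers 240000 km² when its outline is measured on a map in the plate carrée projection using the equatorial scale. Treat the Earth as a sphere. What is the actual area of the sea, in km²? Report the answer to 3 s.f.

136000 km²

In the plate carrée (x = Rλ, y = Rφ), meridians are true-scale (h = 1) and parallels are stretched by k = sec φ.
Areal scale = h·k = 1 × sec φ; at 55.6°, h = 1.000, k = 1.770, so h·k = 1.770.
True area = apparent / (areal scale) = 240000 / 1.770 ≈ 136000 km².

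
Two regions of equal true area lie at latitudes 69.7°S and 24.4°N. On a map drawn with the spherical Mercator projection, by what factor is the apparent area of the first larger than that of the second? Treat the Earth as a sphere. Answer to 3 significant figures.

Mercator areal scale is sec²φ.
At 69.7°: sec²(69.7°) = 1/0.3469² = 8.308.
At 24.4°: sec²(24.4°) = 1/0.9107² = 1.206.
Ratio = 8.308/1.206 = cos²(24.4°)/cos²(69.7°) ≈ 6.89.

6.89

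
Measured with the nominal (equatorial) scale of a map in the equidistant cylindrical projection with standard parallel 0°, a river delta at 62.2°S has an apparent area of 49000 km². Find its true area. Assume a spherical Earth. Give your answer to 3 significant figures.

Plate carrée maps x = Rλ, y = Rφ. The meridian scale is h = 1 and the parallel scale is k = 1/cos φ = sec φ.
Areal scale = h·k = 1 × sec φ; at 62.2°, h = 1.000, k = 2.144, so h·k = 2.144.
True area = apparent / (areal scale) = 49000 / 2.144 ≈ 22900 km².

22900 km²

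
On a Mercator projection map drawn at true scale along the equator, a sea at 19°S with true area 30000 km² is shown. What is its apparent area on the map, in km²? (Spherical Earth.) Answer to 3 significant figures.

33600 km²

Mercator is conformal, so the point scale is isotropic: h = k = sec φ = 1/cos φ.
Areal scale = k² = sec²φ = 1/cos²(19°) = 1/0.9455² = 1.119.
Apparent area = 30000 × 1.119 ≈ 33600 km².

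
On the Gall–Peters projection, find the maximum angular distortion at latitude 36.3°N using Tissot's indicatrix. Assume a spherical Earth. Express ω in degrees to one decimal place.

14.9°

Gall–Peters is a cylindrical equal-area projection with standard parallels at ±45°. For cylindrical equal-area with standard parallel φ₀, h = cos φ / cos φ₀ and k = cos φ₀ / cos φ, so h·k = 1.
At 36.3°: h = 1.140, k = 0.8774; principal scales a = 1.140, b = 0.8774.
sin(ω/2) = (a − b)/(a + b) = 0.2624/2.017 = 0.1301, so ω = 2 arcsin(0.1301) ≈ 14.9°.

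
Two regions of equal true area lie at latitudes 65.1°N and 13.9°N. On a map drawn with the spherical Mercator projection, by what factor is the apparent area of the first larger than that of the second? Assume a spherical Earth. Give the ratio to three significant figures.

5.32

On Mercator, area is exaggerated by sec²φ = 1/cos²φ.
At 65.1°: sec²(65.1°) = 1/0.4210² = 5.641.
At 13.9°: sec²(13.9°) = 1/0.9707² = 1.061.
Ratio = 5.641/1.061 = cos²(13.9°)/cos²(65.1°) ≈ 5.32.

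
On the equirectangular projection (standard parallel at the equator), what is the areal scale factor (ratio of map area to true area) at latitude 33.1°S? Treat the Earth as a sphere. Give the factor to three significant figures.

1.19

In the plate carrée (x = Rλ, y = Rφ), meridians are true-scale (h = 1) and parallels are stretched by k = sec φ.
Areal scale = h·k = 1 × sec φ; at 33.1°, h = 1.000, k = 1.194, so h·k = 1.194.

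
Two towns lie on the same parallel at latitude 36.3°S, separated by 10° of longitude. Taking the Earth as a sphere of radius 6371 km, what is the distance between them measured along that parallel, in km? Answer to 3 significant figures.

Arc length along a parallel = R cos φ · Δλ (with Δλ in radians).
= 6371 × cos 36.3° × (10° × π/180) = 6371 × 0.8059 × 0.1745 ≈ 896 km.

896 km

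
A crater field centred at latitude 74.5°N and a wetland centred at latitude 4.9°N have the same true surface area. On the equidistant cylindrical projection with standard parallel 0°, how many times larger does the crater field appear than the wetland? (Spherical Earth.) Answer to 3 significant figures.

Plate carrée maps x = Rλ, y = Rφ. The meridian scale is h = 1 and the parallel scale is k = 1/cos φ = sec φ.
Areal scale at 74.5°: h·k = 1.000 × 3.742 = 3.742.
Areal scale at 4.9°: h·k = 1.000 × 1.004 = 1.004.
Ratio = 3.742/1.004 ≈ 3.73.

3.73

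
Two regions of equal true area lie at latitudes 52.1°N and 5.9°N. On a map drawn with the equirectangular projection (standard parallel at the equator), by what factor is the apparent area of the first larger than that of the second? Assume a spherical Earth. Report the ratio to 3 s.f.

1.62

Plate carrée maps x = Rλ, y = Rφ. The meridian scale is h = 1 and the parallel scale is k = 1/cos φ = sec φ.
Areal scale at 52.1°: h·k = 1.000 × 1.628 = 1.628.
Areal scale at 5.9°: h·k = 1.000 × 1.005 = 1.005.
Ratio = 1.628/1.005 ≈ 1.62.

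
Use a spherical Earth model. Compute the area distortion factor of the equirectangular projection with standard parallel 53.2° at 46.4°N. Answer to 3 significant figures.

0.869

The equidistant cylindrical projection with φ₀ = 53.2° has h = 1 (meridians true) and k = cos φ₀ / cos φ along parallels.
Areal scale = h·k = 1 × cos φ₀ / cos φ; at 46.4°, h = 1.000, k = 0.8686, so h·k = 0.8686.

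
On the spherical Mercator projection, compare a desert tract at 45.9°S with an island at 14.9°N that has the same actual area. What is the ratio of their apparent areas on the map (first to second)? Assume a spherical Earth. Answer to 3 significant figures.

Mercator is conformal with k = sec φ, so areal scale = k² = sec²φ.
At 45.9°: sec²(45.9°) = 1/0.6959² = 2.065.
At 14.9°: sec²(14.9°) = 1/0.9664² = 1.071.
Ratio = 2.065/1.071 = cos²(14.9°)/cos²(45.9°) ≈ 1.93.

1.93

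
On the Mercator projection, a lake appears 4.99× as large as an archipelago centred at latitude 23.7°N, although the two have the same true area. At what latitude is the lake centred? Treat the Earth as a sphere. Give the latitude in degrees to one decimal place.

65.8°

For equal true areas on Mercator, apparent areas scale as sec²φ, so the ratio is cos²φ₂ / cos²φ₁.
cos²φ₂ / cos²φ₁ = 4.99  ⇒  cos φ₁ = cos 23.7° / √4.99 = 0.9157/2.234 = 0.4099.
φ₁ = arccos(0.4099) ≈ 65.8°.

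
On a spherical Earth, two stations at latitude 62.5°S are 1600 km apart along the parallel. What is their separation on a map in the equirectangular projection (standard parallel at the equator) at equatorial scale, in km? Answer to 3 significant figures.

3470 km

For the equirectangular projection with φ₀ = 0 (plate carrée), h = 1 along meridians and k = sec φ along parallels.
Along the parallel, k = sec 62.5° = 1/0.4617 = 2.166.
Map distance = 1600 × 2.166 ≈ 3470 km.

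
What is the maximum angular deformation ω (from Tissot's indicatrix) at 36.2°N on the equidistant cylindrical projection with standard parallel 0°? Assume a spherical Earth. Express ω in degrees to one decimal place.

12.3°

Plate carrée maps x = Rλ, y = Rφ. The meridian scale is h = 1 and the parallel scale is k = 1/cos φ = sec φ.
At 36.2°: h = 1.000, k = 1.239; principal scales a = 1.239, b = 1.000.
sin(ω/2) = (a − b)/(a + b) = 0.2392/2.239 = 0.1068, so ω = 2 arcsin(0.1068) ≈ 12.3°.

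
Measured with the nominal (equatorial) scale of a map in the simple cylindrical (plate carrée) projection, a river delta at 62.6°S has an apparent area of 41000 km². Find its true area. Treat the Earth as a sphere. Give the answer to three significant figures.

18900 km²

Plate carrée maps x = Rλ, y = Rφ. The meridian scale is h = 1 and the parallel scale is k = 1/cos φ = sec φ.
Areal scale = h·k = 1 × sec φ; at 62.6°, h = 1.000, k = 2.173, so h·k = 2.173.
True area = apparent / (areal scale) = 41000 / 2.173 ≈ 18900 km².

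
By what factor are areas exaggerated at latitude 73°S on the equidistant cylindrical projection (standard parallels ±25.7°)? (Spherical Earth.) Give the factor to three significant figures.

With standard parallel φ₀ = 25.7°, the equirectangular projection gives x = Rλ cos φ₀, y = Rφ, so h = 1 and k = cos 25.7° / cos φ.
Areal scale = h·k = 1 × cos φ₀ / cos φ; at 73°, h = 1.000, k = 3.082, so h·k = 3.082.

3.08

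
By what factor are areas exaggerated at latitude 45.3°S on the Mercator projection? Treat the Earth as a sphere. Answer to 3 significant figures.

2.02

For Mercator, h = k = sec φ (a conformal cylindrical projection has a single point scale, 1/cos φ).
Areal scale = k² = sec²φ = 1/cos²(45.3°) = 1/0.7034² = 2.021.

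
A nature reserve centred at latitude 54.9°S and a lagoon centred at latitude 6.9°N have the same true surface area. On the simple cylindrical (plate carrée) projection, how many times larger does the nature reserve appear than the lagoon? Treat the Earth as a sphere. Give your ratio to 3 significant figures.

1.73

For the equirectangular projection with φ₀ = 0 (plate carrée), h = 1 along meridians and k = sec φ along parallels.
Areal scale at 54.9°: h·k = 1.000 × 1.739 = 1.739.
Areal scale at 6.9°: h·k = 1.000 × 1.007 = 1.007.
Ratio = 1.739/1.007 ≈ 1.73.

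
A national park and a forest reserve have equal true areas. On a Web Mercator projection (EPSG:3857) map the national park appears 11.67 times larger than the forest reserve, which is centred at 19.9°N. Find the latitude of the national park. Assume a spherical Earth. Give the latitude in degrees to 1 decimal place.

74.0°

For equal true areas on Mercator, apparent areas scale as sec²φ, so the ratio is cos²φ₂ / cos²φ₁.
cos²φ₂ / cos²φ₁ = 11.67  ⇒  cos φ₁ = cos 19.9° / √11.67 = 0.9403/3.416 = 0.2752.
φ₁ = arccos(0.2752) ≈ 74.0°.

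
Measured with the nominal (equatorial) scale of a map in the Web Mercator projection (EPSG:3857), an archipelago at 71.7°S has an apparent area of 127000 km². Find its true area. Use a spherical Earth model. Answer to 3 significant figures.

Mercator is conformal, so the point scale is isotropic: h = k = sec φ = 1/cos φ.
Areal scale = k² = sec²φ = 1/cos²(71.7°) = 1/0.3140² = 10.14.
True area = apparent / (areal scale) = 127000 / 10.14 ≈ 12500 km².

12500 km²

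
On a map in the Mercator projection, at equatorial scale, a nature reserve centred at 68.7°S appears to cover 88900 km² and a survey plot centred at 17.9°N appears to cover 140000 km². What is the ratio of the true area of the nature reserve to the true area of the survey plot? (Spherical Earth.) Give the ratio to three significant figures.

0.0925

On Mercator the areal scale is sec²φ, so true area = apparent × cos²φ.
True area of nature reserve: 88900 × cos²(68.7°) = 88900 × 0.1320 = 11730 km².
True area of survey plot: 140000 × cos²(17.9°) = 140000 × 0.9055 = 126800 km².
Ratio = 11730 / 126800 ≈ 0.0925.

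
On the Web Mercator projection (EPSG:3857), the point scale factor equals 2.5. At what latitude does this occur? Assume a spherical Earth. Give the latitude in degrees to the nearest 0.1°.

66.4°

Mercator scale is k = sec φ = 1/cos φ.
1/cos φ = 2.5  ⇒  cos φ = 0.4000  ⇒  φ = arccos(0.4000) ≈ 66.4°.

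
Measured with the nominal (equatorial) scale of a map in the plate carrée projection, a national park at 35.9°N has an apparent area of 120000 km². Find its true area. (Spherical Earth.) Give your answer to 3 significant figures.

97200 km²

In the plate carrée (x = Rλ, y = Rφ), meridians are true-scale (h = 1) and parallels are stretched by k = sec φ.
Areal scale = h·k = 1 × sec φ; at 35.9°, h = 1.000, k = 1.235, so h·k = 1.235.
True area = apparent / (areal scale) = 120000 / 1.235 ≈ 97200 km².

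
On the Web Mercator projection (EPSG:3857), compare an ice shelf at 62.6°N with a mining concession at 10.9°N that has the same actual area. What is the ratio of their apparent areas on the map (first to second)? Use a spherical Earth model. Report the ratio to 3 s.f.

4.55

Mercator is conformal with k = sec φ, so areal scale = k² = sec²φ.
At 62.6°: sec²(62.6°) = 1/0.4602² = 4.722.
At 10.9°: sec²(10.9°) = 1/0.9820² = 1.037.
Ratio = 4.722/1.037 = cos²(10.9°)/cos²(62.6°) ≈ 4.55.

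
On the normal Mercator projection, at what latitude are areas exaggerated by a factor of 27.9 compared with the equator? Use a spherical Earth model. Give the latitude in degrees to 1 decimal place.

Mercator areal scale is sec²φ.
sec²φ = 27.9  ⇒  cos²φ = 0.03584  ⇒  cos φ = 0.1893.
φ = arccos(0.1893) ≈ 79.1°.

79.1°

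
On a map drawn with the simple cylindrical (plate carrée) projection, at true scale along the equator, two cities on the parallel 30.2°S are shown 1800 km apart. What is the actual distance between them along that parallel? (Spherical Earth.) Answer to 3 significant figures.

1560 km

For the equirectangular projection with φ₀ = 0 (plate carrée), h = 1 along meridians and k = sec φ along parallels.
Along the parallel at 30.2°, map distances are exaggerated by k = sec 30.2° = 1.157.
True distance = 1800 / 1.157 = 1800 × cos 30.2° ≈ 1560 km.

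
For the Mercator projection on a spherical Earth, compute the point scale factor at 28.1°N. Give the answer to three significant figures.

1.13

For Mercator, h = k = sec φ (a conformal cylindrical projection has a single point scale, 1/cos φ).
k = 1/cos 28.1° = 1/0.8821 = 1.134.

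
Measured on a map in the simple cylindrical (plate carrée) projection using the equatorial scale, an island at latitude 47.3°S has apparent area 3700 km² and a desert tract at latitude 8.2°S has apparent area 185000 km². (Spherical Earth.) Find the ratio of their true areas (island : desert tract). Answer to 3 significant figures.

0.0137

On the plate carrée, areal scale = h·k = 1 × sec φ, so true area = apparent × cos φ.
True area of island: 3700 × cos(47.3°) = 3700 × 0.6782 = 2509 km².
True area of desert tract: 185000 × cos(8.2°) = 185000 × 0.9898 = 183100 km².
Ratio = 2509 / 183100 ≈ 0.0137.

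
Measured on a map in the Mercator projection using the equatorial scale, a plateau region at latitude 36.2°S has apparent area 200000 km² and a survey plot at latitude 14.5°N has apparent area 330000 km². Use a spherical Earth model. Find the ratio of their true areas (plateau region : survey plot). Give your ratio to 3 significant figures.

Since Mercator area scale is 1/cos²φ, the true area equals the apparent area multiplied by cos²φ.
True area of plateau region: 200000 × cos²(36.2°) = 200000 × 0.6512 = 130200 km².
True area of survey plot: 330000 × cos²(14.5°) = 330000 × 0.9373 = 309300 km².
Ratio = 130200 / 309300 ≈ 0.421.

0.421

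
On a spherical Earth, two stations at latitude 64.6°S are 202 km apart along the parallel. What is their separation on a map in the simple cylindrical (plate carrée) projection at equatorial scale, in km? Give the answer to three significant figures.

471 km

Plate carrée maps x = Rλ, y = Rφ. The meridian scale is h = 1 and the parallel scale is k = 1/cos φ = sec φ.
Along the parallel, k = sec 64.6° = 1/0.4289 = 2.331.
Map distance = 202 × 2.331 ≈ 471 km.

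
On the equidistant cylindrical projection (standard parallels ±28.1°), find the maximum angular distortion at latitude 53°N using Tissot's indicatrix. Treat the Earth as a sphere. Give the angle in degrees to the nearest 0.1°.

In the equirectangular projection with standard parallel φ₀ = 28.1° (x = Rλ cos φ₀, y = Rφ), meridians are true-scale (h = 1) and the parallel scale is k = cos φ₀ / cos φ.
At 53°: h = 1.000, k = 1.466; principal scales a = 1.466, b = 1.000.
sin(ω/2) = (a − b)/(a + b) = 0.4658/2.466 = 0.1889, so ω = 2 arcsin(0.1889) ≈ 21.8°.

21.8°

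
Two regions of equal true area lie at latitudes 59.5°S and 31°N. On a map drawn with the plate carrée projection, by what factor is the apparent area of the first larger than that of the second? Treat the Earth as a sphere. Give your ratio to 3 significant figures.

1.69

For the equirectangular projection with φ₀ = 0 (plate carrée), h = 1 along meridians and k = sec φ along parallels.
Areal scale at 59.5°: h·k = 1.000 × 1.970 = 1.970.
Areal scale at 31°: h·k = 1.000 × 1.167 = 1.167.
Ratio = 1.970/1.167 ≈ 1.69.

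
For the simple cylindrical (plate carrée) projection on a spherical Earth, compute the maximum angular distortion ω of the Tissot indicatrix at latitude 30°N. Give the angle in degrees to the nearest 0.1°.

In the plate carrée (x = Rλ, y = Rφ), meridians are true-scale (h = 1) and parallels are stretched by k = sec φ.
At 30°: h = 1.000, k = 1.155; principal scales a = 1.155, b = 1.000.
sin(ω/2) = (a − b)/(a + b) = 0.1547/2.155 = 0.07180, so ω = 2 arcsin(0.07180) ≈ 8.2°.

8.2°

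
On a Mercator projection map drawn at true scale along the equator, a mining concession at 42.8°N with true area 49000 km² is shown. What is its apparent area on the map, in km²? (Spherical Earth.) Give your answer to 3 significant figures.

91000 km²

The Mercator projection is conformal; its linear scale factor is the same in every direction and equals sec φ = 1/cos φ.
Areal scale = k² = sec²φ = 1/cos²(42.8°) = 1/0.7337² = 1.857.
Apparent area = 49000 × 1.857 ≈ 91000 km².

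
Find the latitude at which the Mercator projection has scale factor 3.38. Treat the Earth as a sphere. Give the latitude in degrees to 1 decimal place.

Mercator scale is k = sec φ = 1/cos φ.
1/cos φ = 3.38  ⇒  cos φ = 0.2959  ⇒  φ = arccos(0.2959) ≈ 72.8°.

72.8°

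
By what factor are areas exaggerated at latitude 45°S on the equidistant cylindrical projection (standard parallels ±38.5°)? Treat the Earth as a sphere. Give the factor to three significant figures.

In the equirectangular projection with standard parallel φ₀ = 38.5° (x = Rλ cos φ₀, y = Rφ), meridians are true-scale (h = 1) and the parallel scale is k = cos φ₀ / cos φ.
Areal scale = h·k = 1 × cos φ₀ / cos φ; at 45°, h = 1.000, k = 1.107, so h·k = 1.107.

1.11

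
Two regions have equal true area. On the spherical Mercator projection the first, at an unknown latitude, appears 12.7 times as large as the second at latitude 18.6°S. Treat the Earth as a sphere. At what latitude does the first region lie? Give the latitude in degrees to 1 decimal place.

74.6°

For equal true areas on Mercator, apparent areas scale as sec²φ, so the ratio is cos²φ₂ / cos²φ₁.
cos²φ₂ / cos²φ₁ = 12.7  ⇒  cos φ₁ = cos 18.6° / √12.7 = 0.9478/3.564 = 0.2660.
φ₁ = arccos(0.2660) ≈ 74.6°.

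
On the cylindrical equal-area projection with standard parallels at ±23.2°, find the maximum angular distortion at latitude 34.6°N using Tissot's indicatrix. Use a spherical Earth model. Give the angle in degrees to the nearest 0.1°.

12.6°

For cylindrical equal-area with standard parallel φ₀, h = cos φ / cos φ₀ and k = cos φ₀ / cos φ, so h·k = 1.
At 34.6°: h = 0.8956, k = 1.117; principal scales a = 1.117, b = 0.8956.
sin(ω/2) = (a − b)/(a + b) = 0.2211/2.012 = 0.1099, so ω = 2 arcsin(0.1099) ≈ 12.6°.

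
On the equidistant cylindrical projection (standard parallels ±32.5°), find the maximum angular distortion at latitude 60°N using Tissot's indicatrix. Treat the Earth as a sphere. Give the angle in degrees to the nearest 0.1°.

29.6°

The equidistant cylindrical projection with φ₀ = 32.5° has h = 1 (meridians true) and k = cos φ₀ / cos φ along parallels.
At 60°: h = 1.000, k = 1.687; principal scales a = 1.687, b = 1.000.
sin(ω/2) = (a − b)/(a + b) = 0.6868/2.687 = 0.2556, so ω = 2 arcsin(0.2556) ≈ 29.6°.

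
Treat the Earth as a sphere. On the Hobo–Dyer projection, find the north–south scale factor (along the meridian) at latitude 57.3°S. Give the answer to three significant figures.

0.681

Hobo–Dyer is a cylindrical equal-area projection with standard parallels at ±37.5°. For cylindrical equal-area with standard parallel φ₀, h = cos φ / cos φ₀ and k = cos φ₀ / cos φ, so h·k = 1.
h = cos 57.3° / cos 37.5° = 0.5402/0.7934 = 0.6810.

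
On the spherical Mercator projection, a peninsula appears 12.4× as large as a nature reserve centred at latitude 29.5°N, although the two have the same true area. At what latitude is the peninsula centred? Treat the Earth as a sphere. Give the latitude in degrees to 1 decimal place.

75.7°

On Mercator, (apparent₁)/(apparent₂) = sec²φ₁ / sec²φ₂ when true areas are equal.
cos²φ₂ / cos²φ₁ = 12.4  ⇒  cos φ₁ = cos 29.5° / √12.4 = 0.8704/3.521 = 0.2472.
φ₁ = arccos(0.2472) ≈ 75.7°.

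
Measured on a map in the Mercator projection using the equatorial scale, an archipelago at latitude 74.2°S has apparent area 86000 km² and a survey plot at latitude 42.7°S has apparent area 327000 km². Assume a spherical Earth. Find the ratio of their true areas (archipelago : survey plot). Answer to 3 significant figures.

0.0361

Since Mercator area scale is 1/cos²φ, the true area equals the apparent area multiplied by cos²φ.
True area of archipelago: 86000 × cos²(74.2°) = 86000 × 0.07414 = 6376 km².
True area of survey plot: 327000 × cos²(42.7°) = 327000 × 0.5401 = 176600 km².
Ratio = 6376 / 176600 ≈ 0.0361.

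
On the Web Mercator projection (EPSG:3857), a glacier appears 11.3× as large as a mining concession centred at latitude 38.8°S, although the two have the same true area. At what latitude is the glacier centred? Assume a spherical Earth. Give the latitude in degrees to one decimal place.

On Mercator, (apparent₁)/(apparent₂) = sec²φ₁ / sec²φ₂ when true areas are equal.
cos²φ₂ / cos²φ₁ = 11.3  ⇒  cos φ₁ = cos 38.8° / √11.3 = 0.7793/3.362 = 0.2318.
φ₁ = arccos(0.2318) ≈ 76.6°.

76.6°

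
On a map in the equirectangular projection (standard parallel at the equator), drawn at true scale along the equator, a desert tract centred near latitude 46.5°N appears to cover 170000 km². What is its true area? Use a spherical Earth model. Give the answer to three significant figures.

For the equirectangular projection with φ₀ = 0 (plate carrée), h = 1 along meridians and k = sec φ along parallels.
Areal scale = h·k = 1 × sec φ; at 46.5°, h = 1.000, k = 1.453, so h·k = 1.453.
True area = apparent / (areal scale) = 170000 / 1.453 ≈ 117000 km².

117000 km²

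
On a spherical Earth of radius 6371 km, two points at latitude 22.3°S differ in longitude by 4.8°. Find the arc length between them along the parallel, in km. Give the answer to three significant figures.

Arc length along a parallel = R cos φ · Δλ (with Δλ in radians).
= 6371 × cos 22.3° × (4.8° × π/180) = 6371 × 0.9252 × 0.08378 ≈ 494 km.

494 km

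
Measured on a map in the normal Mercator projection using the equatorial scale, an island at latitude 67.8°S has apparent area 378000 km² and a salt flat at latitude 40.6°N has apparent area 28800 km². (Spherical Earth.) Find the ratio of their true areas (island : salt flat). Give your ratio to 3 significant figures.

3.25

Since Mercator area scale is 1/cos²φ, the true area equals the apparent area multiplied by cos²φ.
True area of island: 378000 × cos²(67.8°) = 378000 × 0.1428 = 53960 km².
True area of salt flat: 28800 × cos²(40.6°) = 28800 × 0.5765 = 16600 km².
Ratio = 53960 / 16600 ≈ 3.25.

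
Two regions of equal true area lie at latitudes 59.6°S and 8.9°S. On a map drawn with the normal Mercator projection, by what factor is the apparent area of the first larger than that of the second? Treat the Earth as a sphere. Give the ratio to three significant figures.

3.81

Mercator is conformal with k = sec φ, so areal scale = k² = sec²φ.
At 59.6°: sec²(59.6°) = 1/0.5060² = 3.905.
At 8.9°: sec²(8.9°) = 1/0.9880² = 1.025.
Ratio = 3.905/1.025 = cos²(8.9°)/cos²(59.6°) ≈ 3.81.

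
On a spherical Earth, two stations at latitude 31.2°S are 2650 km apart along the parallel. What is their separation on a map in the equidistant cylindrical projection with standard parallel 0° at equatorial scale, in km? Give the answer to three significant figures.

Plate carrée maps x = Rλ, y = Rφ. The meridian scale is h = 1 and the parallel scale is k = 1/cos φ = sec φ.
Along the parallel, k = sec 31.2° = 1/0.8554 = 1.169.
Map distance = 2650 × 1.169 ≈ 3100 km.

3100 km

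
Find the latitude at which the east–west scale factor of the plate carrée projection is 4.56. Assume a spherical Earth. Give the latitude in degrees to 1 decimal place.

Plate carrée: h = 1, k = sec φ along parallels.
sec φ = 4.56  ⇒  cos φ = 0.2193  ⇒  φ ≈ 77.3°.

77.3°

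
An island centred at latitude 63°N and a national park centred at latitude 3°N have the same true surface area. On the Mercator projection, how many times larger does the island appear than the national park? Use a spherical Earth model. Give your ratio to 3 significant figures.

4.84

Mercator areal scale is sec²φ.
At 63°: sec²(63°) = 1/0.4540² = 4.852.
At 3°: sec²(3°) = 1/0.9986² = 1.003.
Ratio = 4.852/1.003 = cos²(3°)/cos²(63°) ≈ 4.84.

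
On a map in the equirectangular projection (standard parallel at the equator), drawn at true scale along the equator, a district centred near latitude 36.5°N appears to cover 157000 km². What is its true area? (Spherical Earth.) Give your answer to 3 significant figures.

Plate carrée maps x = Rλ, y = Rφ. The meridian scale is h = 1 and the parallel scale is k = 1/cos φ = sec φ.
Areal scale = h·k = 1 × sec φ; at 36.5°, h = 1.000, k = 1.244, so h·k = 1.244.
True area = apparent / (areal scale) = 157000 / 1.244 ≈ 126000 km².

126000 km²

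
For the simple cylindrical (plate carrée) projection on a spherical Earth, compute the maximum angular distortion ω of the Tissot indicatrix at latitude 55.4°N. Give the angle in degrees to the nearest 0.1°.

32.0°

For the equirectangular projection with φ₀ = 0 (plate carrée), h = 1 along meridians and k = sec φ along parallels.
At 55.4°: h = 1.000, k = 1.761; principal scales a = 1.761, b = 1.000.
sin(ω/2) = (a − b)/(a + b) = 0.7610/2.761 = 0.2756, so ω = 2 arcsin(0.2756) ≈ 32.0°.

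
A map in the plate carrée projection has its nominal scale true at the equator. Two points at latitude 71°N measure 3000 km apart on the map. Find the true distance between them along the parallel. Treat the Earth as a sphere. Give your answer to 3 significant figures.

In the plate carrée (x = Rλ, y = Rφ), meridians are true-scale (h = 1) and parallels are stretched by k = sec φ.
Along the parallel at 71°, map distances are exaggerated by k = sec 71° = 3.072.
True distance = 3000 / 3.072 = 3000 × cos 71° ≈ 977 km.

977 km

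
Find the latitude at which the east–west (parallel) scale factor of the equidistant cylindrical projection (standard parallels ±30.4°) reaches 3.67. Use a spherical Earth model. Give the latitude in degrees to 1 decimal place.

With standard parallel φ₀ = 30.4°, the equirectangular projection gives x = Rλ cos φ₀, y = Rφ, so h = 1 and k = cos 30.4° / cos φ.
k = cos φ₀ / cos φ = 3.67  ⇒  cos φ = cos 30.4° / 3.67 = 0.2350.
φ = arccos(0.2350) ≈ 76.4°.

76.4°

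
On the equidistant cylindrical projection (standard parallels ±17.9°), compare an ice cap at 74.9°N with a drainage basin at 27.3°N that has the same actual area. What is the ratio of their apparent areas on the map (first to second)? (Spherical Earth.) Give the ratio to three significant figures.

The equidistant cylindrical projection with φ₀ = 17.9° has h = 1 (meridians true) and k = cos φ₀ / cos φ along parallels.
Areal scale at 74.9°: h·k = 1.000 × 3.653 = 3.653.
Areal scale at 27.3°: h·k = 1.000 × 1.071 = 1.071.
Ratio = 3.653/1.071 ≈ 3.41.

3.41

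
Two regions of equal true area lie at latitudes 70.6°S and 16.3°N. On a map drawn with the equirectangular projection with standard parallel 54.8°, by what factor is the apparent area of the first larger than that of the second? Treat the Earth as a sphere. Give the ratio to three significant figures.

2.89

In the equirectangular projection with standard parallel φ₀ = 54.8° (x = Rλ cos φ₀, y = Rφ), meridians are true-scale (h = 1) and the parallel scale is k = cos φ₀ / cos φ.
Areal scale at 70.6°: h·k = 1.000 × 1.735 = 1.735.
Areal scale at 16.3°: h·k = 1.000 × 0.6006 = 0.6006.
Ratio = 1.735/0.6006 ≈ 2.89.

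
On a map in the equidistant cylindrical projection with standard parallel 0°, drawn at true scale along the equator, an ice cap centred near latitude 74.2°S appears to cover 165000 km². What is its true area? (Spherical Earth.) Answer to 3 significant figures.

44900 km²

For the equirectangular projection with φ₀ = 0 (plate carrée), h = 1 along meridians and k = sec φ along parallels.
Areal scale = h·k = 1 × sec φ; at 74.2°, h = 1.000, k = 3.673, so h·k = 3.673.
True area = apparent / (areal scale) = 165000 / 3.673 ≈ 44900 km².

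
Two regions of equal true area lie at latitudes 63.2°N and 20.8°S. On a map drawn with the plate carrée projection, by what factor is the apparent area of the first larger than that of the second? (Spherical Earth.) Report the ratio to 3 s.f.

2.07

For the equirectangular projection with φ₀ = 0 (plate carrée), h = 1 along meridians and k = sec φ along parallels.
Areal scale at 63.2°: h·k = 1.000 × 2.218 = 2.218.
Areal scale at 20.8°: h·k = 1.000 × 1.070 = 1.070.
Ratio = 2.218/1.070 ≈ 2.07.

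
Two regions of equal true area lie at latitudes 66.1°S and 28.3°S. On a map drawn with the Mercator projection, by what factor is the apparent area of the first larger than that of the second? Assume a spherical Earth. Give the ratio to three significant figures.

Mercator areal scale is sec²φ.
At 66.1°: sec²(66.1°) = 1/0.4051² = 6.092.
At 28.3°: sec²(28.3°) = 1/0.8805² = 1.290.
Ratio = 6.092/1.290 = cos²(28.3°)/cos²(66.1°) ≈ 4.72.

4.72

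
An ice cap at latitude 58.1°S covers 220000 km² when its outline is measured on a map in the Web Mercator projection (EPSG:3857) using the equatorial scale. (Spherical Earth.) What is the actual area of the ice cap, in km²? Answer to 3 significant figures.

61400 km²

The Mercator projection is conformal; its linear scale factor is the same in every direction and equals sec φ = 1/cos φ.
Areal scale = k² = sec²φ = 1/cos²(58.1°) = 1/0.5284² = 3.581.
True area = apparent / (areal scale) = 220000 / 3.581 ≈ 61400 km².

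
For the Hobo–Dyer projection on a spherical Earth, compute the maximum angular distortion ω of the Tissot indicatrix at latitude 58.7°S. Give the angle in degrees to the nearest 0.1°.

47.1°

The Hobo–Dyer projection is cylindrical equal-area with φ₀ = 37.5°. For cylindrical equal-area with standard parallel φ₀, h = cos φ / cos φ₀ and k = cos φ₀ / cos φ, so h·k = 1.
At 58.7°: h = 0.6548, k = 1.527; principal scales a = 1.527, b = 0.6548.
sin(ω/2) = (a − b)/(a + b) = 0.8723/2.182 = 0.3998, so ω = 2 arcsin(0.3998) ≈ 47.1°.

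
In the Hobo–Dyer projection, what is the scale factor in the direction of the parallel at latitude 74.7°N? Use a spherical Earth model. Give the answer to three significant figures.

The Hobo–Dyer projection is cylindrical equal-area with φ₀ = 37.5°. A cylindrical equal-area projection with standard parallel φ₀ has meridian scale h = cos φ / cos φ₀ and parallel scale k = cos φ₀ / cos φ (so areas are preserved, h·k = 1).
k = cos 37.5° / cos 74.7° = 0.7934/0.2639 = 3.007.

3.01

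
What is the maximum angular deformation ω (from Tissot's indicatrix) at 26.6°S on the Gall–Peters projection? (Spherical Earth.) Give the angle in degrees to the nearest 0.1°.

The Gall–Peters projection is cylindrical equal-area with φ₀ = 45°. A cylindrical equal-area projection with standard parallel φ₀ has meridian scale h = cos φ / cos φ₀ and parallel scale k = cos φ₀ / cos φ (so areas are preserved, h·k = 1).
At 26.6°: h = 1.265, k = 0.7908; principal scales a = 1.265, b = 0.7908.
sin(ω/2) = (a − b)/(a + b) = 0.4737/2.055 = 0.2305, so ω = 2 arcsin(0.2305) ≈ 26.7°.

26.7°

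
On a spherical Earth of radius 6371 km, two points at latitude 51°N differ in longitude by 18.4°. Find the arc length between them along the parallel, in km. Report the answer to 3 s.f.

1290 km

Arc length along a parallel = R cos φ · Δλ (with Δλ in radians).
= 6371 × cos 51° × (18.4° × π/180) = 6371 × 0.6293 × 0.3211 ≈ 1290 km.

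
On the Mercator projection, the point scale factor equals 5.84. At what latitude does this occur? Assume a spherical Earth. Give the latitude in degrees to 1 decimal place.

Mercator scale is k = sec φ = 1/cos φ.
1/cos φ = 5.84  ⇒  cos φ = 0.1712  ⇒  φ = arccos(0.1712) ≈ 80.1°.

80.1°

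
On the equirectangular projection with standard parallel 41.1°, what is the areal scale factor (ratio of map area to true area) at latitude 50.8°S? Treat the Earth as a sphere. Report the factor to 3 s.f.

1.19

The equidistant cylindrical projection with φ₀ = 41.1° has h = 1 (meridians true) and k = cos φ₀ / cos φ along parallels.
Areal scale = h·k = 1 × cos φ₀ / cos φ; at 50.8°, h = 1.000, k = 1.192, so h·k = 1.192.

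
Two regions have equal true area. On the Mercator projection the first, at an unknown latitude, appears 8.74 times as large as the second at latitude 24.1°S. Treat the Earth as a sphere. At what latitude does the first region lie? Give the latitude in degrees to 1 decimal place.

72.0°

For equal true areas on Mercator, apparent areas scale as sec²φ, so the ratio is cos²φ₂ / cos²φ₁.
cos²φ₂ / cos²φ₁ = 8.74  ⇒  cos φ₁ = cos 24.1° / √8.74 = 0.9128/2.956 = 0.3088.
φ₁ = arccos(0.3088) ≈ 72.0°.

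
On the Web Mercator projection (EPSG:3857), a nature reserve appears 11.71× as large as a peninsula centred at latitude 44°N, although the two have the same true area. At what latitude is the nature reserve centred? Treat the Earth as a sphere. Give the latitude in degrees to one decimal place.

On Mercator, (apparent₁)/(apparent₂) = sec²φ₁ / sec²φ₂ when true areas are equal.
cos²φ₂ / cos²φ₁ = 11.71  ⇒  cos φ₁ = cos 44° / √11.71 = 0.7193/3.422 = 0.2102.
φ₁ = arccos(0.2102) ≈ 77.9°.

77.9°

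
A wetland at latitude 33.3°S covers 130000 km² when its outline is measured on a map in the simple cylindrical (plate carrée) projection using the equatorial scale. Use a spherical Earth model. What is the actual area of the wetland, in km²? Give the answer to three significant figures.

109000 km²

Plate carrée maps x = Rλ, y = Rφ. The meridian scale is h = 1 and the parallel scale is k = 1/cos φ = sec φ.
Areal scale = h·k = 1 × sec φ; at 33.3°, h = 1.000, k = 1.196, so h·k = 1.196.
True area = apparent / (areal scale) = 130000 / 1.196 ≈ 109000 km².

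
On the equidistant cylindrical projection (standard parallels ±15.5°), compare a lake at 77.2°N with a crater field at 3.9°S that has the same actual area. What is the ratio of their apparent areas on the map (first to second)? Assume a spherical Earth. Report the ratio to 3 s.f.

The equidistant cylindrical projection with φ₀ = 15.5° has h = 1 (meridians true) and k = cos φ₀ / cos φ along parallels.
Areal scale at 77.2°: h·k = 1.000 × 4.350 = 4.350.
Areal scale at 3.9°: h·k = 1.000 × 0.9659 = 0.9659.
Ratio = 4.350/0.9659 ≈ 4.50.

4.50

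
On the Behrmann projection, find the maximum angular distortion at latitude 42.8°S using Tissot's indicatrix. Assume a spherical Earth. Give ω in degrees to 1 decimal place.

18.9°

The Behrmann projection is cylindrical equal-area with φ₀ = 30°. A cylindrical equal-area projection with standard parallel φ₀ has meridian scale h = cos φ / cos φ₀ and parallel scale k = cos φ₀ / cos φ (so areas are preserved, h·k = 1).
At 42.8°: h = 0.8472, k = 1.180; principal scales a = 1.180, b = 0.8472.
sin(ω/2) = (a − b)/(a + b) = 0.3331/2.028 = 0.1643, so ω = 2 arcsin(0.1643) ≈ 18.9°.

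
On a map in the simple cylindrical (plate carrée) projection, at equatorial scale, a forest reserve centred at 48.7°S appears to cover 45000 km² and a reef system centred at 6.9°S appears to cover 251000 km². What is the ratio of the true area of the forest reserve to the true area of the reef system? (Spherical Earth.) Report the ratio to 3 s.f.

On the plate carrée, areal scale = h·k = 1 × sec φ, so true area = apparent × cos φ.
True area of forest reserve: 45000 × cos(48.7°) = 45000 × 0.6600 = 29700 km².
True area of reef system: 251000 × cos(6.9°) = 251000 × 0.9928 = 249200 km².
Ratio = 29700 / 249200 ≈ 0.119.

0.119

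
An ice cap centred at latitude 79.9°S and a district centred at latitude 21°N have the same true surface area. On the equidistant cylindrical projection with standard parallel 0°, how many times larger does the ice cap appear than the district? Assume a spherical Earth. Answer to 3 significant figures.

5.32

In the plate carrée (x = Rλ, y = Rφ), meridians are true-scale (h = 1) and parallels are stretched by k = sec φ.
Areal scale at 79.9°: h·k = 1.000 × 5.702 = 5.702.
Areal scale at 21°: h·k = 1.000 × 1.071 = 1.071.
Ratio = 5.702/1.071 ≈ 5.32.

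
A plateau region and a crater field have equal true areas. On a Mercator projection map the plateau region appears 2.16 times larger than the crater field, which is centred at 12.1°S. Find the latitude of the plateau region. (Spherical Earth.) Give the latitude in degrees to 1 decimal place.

Mercator areal scale is sec²φ, so apparent-area ratio = sec²φ₁ / sec²φ₂ = cos²φ₂ / cos²φ₁.
cos²φ₂ / cos²φ₁ = 2.16  ⇒  cos φ₁ = cos 12.1° / √2.16 = 0.9778/1.470 = 0.6653.
φ₁ = arccos(0.6653) ≈ 48.3°.

48.3°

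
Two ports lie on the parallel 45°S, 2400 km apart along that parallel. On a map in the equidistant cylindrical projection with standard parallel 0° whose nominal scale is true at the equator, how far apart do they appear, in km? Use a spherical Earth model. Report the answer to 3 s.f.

3390 km

For the equirectangular projection with φ₀ = 0 (plate carrée), h = 1 along meridians and k = sec φ along parallels.
Along the parallel, k = sec 45° = 1/0.7071 = 1.414.
Map distance = 2400 × 1.414 ≈ 3390 km.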